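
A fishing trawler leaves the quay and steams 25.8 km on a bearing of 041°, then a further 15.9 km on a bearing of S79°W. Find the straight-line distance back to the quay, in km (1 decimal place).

16.5 km

Leg 1 (041°, 25.8 km): east 25.8 sin 41° = 16.93, north 25.8 cos 41° = 19.47
Leg 2 (S79°W, 15.9 km): east 15.9 sin 259° = -15.61, north 15.9 cos 259° = -3.03
Net: 1.32 east, 16.44 north. Distance = √((1.32)² + (16.44)²) = 16.490 km.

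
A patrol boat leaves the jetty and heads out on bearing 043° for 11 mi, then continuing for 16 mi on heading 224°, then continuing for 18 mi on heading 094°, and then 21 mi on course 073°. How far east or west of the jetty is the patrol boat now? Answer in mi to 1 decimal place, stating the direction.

34.4 mi east

Leg 1 (043°, 11 mi): east 11 sin 43° = 7.50, north 11 cos 43° = 8.04
Leg 2 (224°, 16 mi): east 16 sin 224° = -11.11, north 16 cos 224° = -11.51
Leg 3 (094°, 18 mi): east 18 sin 94° = 17.96, north 18 cos 94° = -1.26
Leg 4 (073°, 21 mi): east 21 sin 73° = 20.08, north 21 cos 73° = 6.14
Net east component: 34.43 mi.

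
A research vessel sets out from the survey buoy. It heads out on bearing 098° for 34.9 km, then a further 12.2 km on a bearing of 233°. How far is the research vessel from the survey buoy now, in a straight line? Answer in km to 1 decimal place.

Leg 1 (098°, 34.9 km): east 34.9 sin 98° = 34.56, north 34.9 cos 98° = -4.86
Leg 2 (233°, 12.2 km): east 12.2 sin 233° = -9.74, north 12.2 cos 233° = -7.34
Net: 24.82 east, -12.20 north. Distance = √((24.82)² + (-12.20)²) = 27.653 km.

27.7 km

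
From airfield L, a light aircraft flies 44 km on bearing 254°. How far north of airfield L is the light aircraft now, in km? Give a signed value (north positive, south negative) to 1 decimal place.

Leg 1 (254°, 44 km): east 44 sin 254° = -42.30, north 44 cos 254° = -12.13
Net north component: -12.13 km.

-12.1 km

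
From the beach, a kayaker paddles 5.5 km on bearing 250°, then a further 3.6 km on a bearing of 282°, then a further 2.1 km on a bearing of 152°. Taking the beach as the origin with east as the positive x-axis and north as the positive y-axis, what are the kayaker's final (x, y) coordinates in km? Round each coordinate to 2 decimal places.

(-7.70, -2.99)

Leg 1 (250°, 5.5 km): east 5.5 sin 250° = -5.17, north 5.5 cos 250° = -1.88
Leg 2 (282°, 3.6 km): east 3.6 sin 282° = -3.52, north 3.6 cos 282° = 0.75
Leg 3 (152°, 2.1 km): east 2.1 sin 152° = 0.99, north 2.1 cos 152° = -1.85
Summing: -7.70 km east, -2.99 km north → (-7.70, -2.99).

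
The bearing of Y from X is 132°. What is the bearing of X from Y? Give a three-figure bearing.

312°

Back-bearing = 132° + 180° = 312°.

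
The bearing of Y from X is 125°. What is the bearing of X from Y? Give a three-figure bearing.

305°

Back-bearing = 125° + 180° = 305°.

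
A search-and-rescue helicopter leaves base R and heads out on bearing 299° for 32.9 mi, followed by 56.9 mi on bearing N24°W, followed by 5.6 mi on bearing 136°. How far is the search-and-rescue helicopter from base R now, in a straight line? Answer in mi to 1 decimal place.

79.9 mi

Leg 1 (299°, 32.9 mi): east 32.9 sin 299° = -28.77, north 32.9 cos 299° = 15.95
Leg 2 (N24°W, 56.9 mi): east 56.9 sin 336° = -23.14, north 56.9 cos 336° = 51.98
Leg 3 (136°, 5.6 mi): east 5.6 sin 136° = 3.89, north 5.6 cos 136° = -4.03
Net: -48.03 east, 63.90 north. Distance = √((-48.03)² + (63.90)²) = 79.939 mi.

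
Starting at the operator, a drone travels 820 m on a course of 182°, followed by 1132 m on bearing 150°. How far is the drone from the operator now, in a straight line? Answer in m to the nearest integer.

1878 m

Leg 1 (182°, 820 m): east 820 sin 182° = -28.62, north 820 cos 182° = -819.50
Leg 2 (150°, 1132 m): east 1132 sin 150° = 566.00, north 1132 cos 150° = -980.34
Net: 537.38 east, -1799.84 north. Distance = √((537.38)² + (-1799.84)²) = 1878.353 m.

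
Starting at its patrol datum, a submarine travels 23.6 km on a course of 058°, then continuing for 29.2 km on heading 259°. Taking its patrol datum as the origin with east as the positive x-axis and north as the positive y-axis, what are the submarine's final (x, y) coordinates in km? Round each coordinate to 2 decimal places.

Leg 1 (058°, 23.6 km): east 23.6 sin 58° = 20.01, north 23.6 cos 58° = 12.51
Leg 2 (259°, 29.2 km): east 29.2 sin 259° = -28.66, north 29.2 cos 259° = -5.57
Summing: -8.65 km east, 6.93 km north → (-8.65, 6.93).

(-8.65, 6.93)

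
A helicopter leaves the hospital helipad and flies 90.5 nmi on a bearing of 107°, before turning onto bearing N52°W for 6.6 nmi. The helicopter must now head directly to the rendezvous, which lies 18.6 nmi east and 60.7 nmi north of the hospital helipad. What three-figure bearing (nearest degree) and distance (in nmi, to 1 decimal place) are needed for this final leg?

323°, 104.1 nmi

Leg 1 (107°, 90.5 nmi): east 90.5 sin 107° = 86.55, north 90.5 cos 107° = -26.46
Leg 2 (N52°W, 6.6 nmi): east 6.6 sin 308° = -5.20, north 6.6 cos 308° = 4.06
Current position: (81.34, -22.40). Target: (18.6, 60.7). Remaining: Δeast = -62.74, Δnorth = 83.10.
Bearing = atan2(-62.74, 83.10) mod 360° = 322.94°; distance = √((-62.74)² + (83.10)²) = 104.124 nmi.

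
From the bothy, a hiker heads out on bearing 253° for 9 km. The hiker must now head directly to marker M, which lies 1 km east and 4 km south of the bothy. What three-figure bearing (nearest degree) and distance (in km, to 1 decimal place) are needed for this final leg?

Leg 1 (253°, 9 km): east 9 sin 253° = -8.61, north 9 cos 253° = -2.63
Current position: (-8.61, -2.63). Target: (1, -4). Remaining: Δeast = 9.61, Δnorth = -1.37.
Bearing = atan2(9.61, -1.37) mod 360° = 98.11°; distance = √((9.61)² + (-1.37)²) = 9.704 km.

098°, 9.7 km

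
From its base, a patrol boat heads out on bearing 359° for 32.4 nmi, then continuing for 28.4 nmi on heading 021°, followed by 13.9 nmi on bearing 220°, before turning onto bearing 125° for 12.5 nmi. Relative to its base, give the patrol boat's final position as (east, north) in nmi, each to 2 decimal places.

(10.92, 41.09)

Leg 1 (359°, 32.4 nmi): east 32.4 sin 359° = -0.57, north 32.4 cos 359° = 32.40
Leg 2 (021°, 28.4 nmi): east 28.4 sin 21° = 10.18, north 28.4 cos 21° = 26.51
Leg 3 (220°, 13.9 nmi): east 13.9 sin 220° = -8.93, north 13.9 cos 220° = -10.65
Leg 4 (125°, 12.5 nmi): east 12.5 sin 125° = 10.24, north 12.5 cos 125° = -7.17
Summing: 10.92 nmi east, 41.09 nmi north → (10.92, 41.09).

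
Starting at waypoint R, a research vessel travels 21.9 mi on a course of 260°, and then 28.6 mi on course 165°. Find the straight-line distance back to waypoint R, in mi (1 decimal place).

34.5 mi

Leg 1 (260°, 21.9 mi): east 21.9 sin 260° = -21.57, north 21.9 cos 260° = -3.80
Leg 2 (165°, 28.6 mi): east 28.6 sin 165° = 7.40, north 28.6 cos 165° = -27.63
Net: -14.17 east, -31.43 north. Distance = √((-14.17)² + (-31.43)²) = 34.473 mi.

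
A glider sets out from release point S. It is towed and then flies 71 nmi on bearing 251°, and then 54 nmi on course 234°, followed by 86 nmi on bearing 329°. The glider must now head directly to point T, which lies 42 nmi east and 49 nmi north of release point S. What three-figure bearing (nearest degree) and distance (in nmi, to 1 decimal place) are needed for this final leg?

081°, 199.4 nmi

Leg 1 (251°, 71 nmi): east 71 sin 251° = -67.13, north 71 cos 251° = -23.12
Leg 2 (234°, 54 nmi): east 54 sin 234° = -43.69, north 54 cos 234° = -31.74
Leg 3 (329°, 86 nmi): east 86 sin 329° = -44.29, north 86 cos 329° = 73.72
Current position: (-155.11, 18.86). Target: (42, 49). Remaining: Δeast = 197.11, Δnorth = 30.14.
Bearing = atan2(197.11, 30.14) mod 360° = 81.31°; distance = √((197.11)² + (30.14)²) = 199.403 nmi.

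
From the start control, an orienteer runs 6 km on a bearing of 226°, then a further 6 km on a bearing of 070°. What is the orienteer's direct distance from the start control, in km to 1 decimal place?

Leg 1 (226°, 6 km): east 6 sin 226° = -4.32, north 6 cos 226° = -4.17
Leg 2 (070°, 6 km): east 6 sin 70° = 5.64, north 6 cos 70° = 2.05
Net: 1.32 east, -2.12 north. Distance = √((1.32)² + (-2.12)²) = 2.495 km.

2.5 km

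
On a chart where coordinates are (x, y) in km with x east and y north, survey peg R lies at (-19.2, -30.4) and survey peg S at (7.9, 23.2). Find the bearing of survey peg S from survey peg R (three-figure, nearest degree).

Δeast = 7.9 − -19.2 = 27.10; Δnorth = 23.2 − -30.4 = 53.60.
Bearing = atan2(Δeast, Δnorth) mod 360° = 26.82° ≈ 027°.

027°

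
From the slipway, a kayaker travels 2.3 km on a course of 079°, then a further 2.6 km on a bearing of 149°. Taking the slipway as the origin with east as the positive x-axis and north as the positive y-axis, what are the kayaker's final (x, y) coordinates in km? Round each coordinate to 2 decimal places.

(3.60, -1.79)

Leg 1 (079°, 2.3 km): east 2.3 sin 79° = 2.26, north 2.3 cos 79° = 0.44
Leg 2 (149°, 2.6 km): east 2.6 sin 149° = 1.34, north 2.6 cos 149° = -2.23
Summing: 3.60 km east, -1.79 km north → (3.60, -1.79).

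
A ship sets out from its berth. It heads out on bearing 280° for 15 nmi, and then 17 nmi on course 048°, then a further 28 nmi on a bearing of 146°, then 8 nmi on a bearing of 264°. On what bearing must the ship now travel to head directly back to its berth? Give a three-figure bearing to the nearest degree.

Leg 1 (280°, 15 nmi): east 15 sin 280° = -14.77, north 15 cos 280° = 2.60
Leg 2 (048°, 17 nmi): east 17 sin 48° = 12.63, north 17 cos 48° = 11.38
Leg 3 (146°, 28 nmi): east 28 sin 146° = 15.66, north 28 cos 146° = -23.21
Leg 4 (264°, 8 nmi): east 8 sin 264° = -7.96, north 8 cos 264° = -0.84
Net displacement: 5.56 east, -10.07 north. Direction back to start is (-5.56, 10.07): bearing = atan2(-5.56, 10.07) mod 360° = 331.08° ≈ 331°.

331°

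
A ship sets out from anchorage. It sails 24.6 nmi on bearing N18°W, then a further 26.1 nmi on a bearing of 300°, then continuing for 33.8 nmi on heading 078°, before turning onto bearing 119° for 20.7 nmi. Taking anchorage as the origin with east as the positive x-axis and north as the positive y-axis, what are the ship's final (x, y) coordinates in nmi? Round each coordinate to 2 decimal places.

(20.96, 33.44)

Leg 1 (N18°W, 24.6 nmi): east 24.6 sin 342° = -7.60, north 24.6 cos 342° = 23.40
Leg 2 (300°, 26.1 nmi): east 26.1 sin 300° = -22.60, north 26.1 cos 300° = 13.05
Leg 3 (078°, 33.8 nmi): east 33.8 sin 78° = 33.06, north 33.8 cos 78° = 7.03
Leg 4 (119°, 20.7 nmi): east 20.7 sin 119° = 18.10, north 20.7 cos 119° = -10.04
Summing: 20.96 nmi east, 33.44 nmi north → (20.96, 33.44).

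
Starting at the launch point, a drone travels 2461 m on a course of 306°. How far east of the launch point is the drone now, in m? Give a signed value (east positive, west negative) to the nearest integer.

-1991 m

Leg 1 (306°, 2461 m): east 2461 sin 306° = -1990.99, north 2461 cos 306° = 1446.54
Net east component: -1990.99 m.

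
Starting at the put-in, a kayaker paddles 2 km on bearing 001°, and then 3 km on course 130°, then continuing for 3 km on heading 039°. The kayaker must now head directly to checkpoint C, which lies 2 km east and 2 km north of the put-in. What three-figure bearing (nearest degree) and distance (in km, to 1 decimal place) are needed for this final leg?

Leg 1 (001°, 2 km): east 2 sin 1° = 0.03, north 2 cos 1° = 2.00
Leg 2 (130°, 3 km): east 3 sin 130° = 2.30, north 3 cos 130° = -1.93
Leg 3 (039°, 3 km): east 3 sin 39° = 1.89, north 3 cos 39° = 2.33
Current position: (4.22, 2.40). Target: (2, 2). Remaining: Δeast = -2.22, Δnorth = -0.40.
Bearing = atan2(-2.22, -0.40) mod 360° = 259.72°; distance = √((-2.22)² + (-0.40)²) = 2.257 km.

260°, 2.3 km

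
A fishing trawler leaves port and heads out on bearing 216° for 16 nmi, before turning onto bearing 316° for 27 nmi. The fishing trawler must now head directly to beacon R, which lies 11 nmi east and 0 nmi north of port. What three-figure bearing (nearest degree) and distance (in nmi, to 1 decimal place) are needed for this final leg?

099°, 39.7 nmi

Leg 1 (216°, 16 nmi): east 16 sin 216° = -9.40, north 16 cos 216° = -12.94
Leg 2 (316°, 27 nmi): east 27 sin 316° = -18.76, north 27 cos 316° = 19.42
Current position: (-28.16, 6.48). Target: (11, 0). Remaining: Δeast = 39.16, Δnorth = -6.48.
Bearing = atan2(39.16, -6.48) mod 360° = 99.39°; distance = √((39.16)² + (-6.48)²) = 39.693 nmi.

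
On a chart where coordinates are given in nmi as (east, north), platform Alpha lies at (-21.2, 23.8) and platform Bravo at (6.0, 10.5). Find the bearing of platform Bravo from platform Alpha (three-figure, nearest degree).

116°

Δeast = 6.0 − -21.2 = 27.20; Δnorth = 10.5 − 23.8 = -13.30.
Bearing = atan2(Δeast, Δnorth) mod 360° = 116.06° ≈ 116°.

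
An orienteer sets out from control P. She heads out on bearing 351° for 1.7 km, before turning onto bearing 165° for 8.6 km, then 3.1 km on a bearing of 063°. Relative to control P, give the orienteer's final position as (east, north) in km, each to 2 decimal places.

Leg 1 (351°, 1.7 km): east 1.7 sin 351° = -0.27, north 1.7 cos 351° = 1.68
Leg 2 (165°, 8.6 km): east 8.6 sin 165° = 2.23, north 8.6 cos 165° = -8.31
Leg 3 (063°, 3.1 km): east 3.1 sin 63° = 2.76, north 3.1 cos 63° = 1.41
Summing: 4.72 km east, -5.22 km north → (4.72, -5.22).

(4.72, -5.22)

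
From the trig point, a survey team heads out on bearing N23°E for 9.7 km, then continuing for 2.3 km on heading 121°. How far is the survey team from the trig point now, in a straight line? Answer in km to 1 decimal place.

9.7 km

Leg 1 (N23°E, 9.7 km): east 9.7 sin 23° = 3.79, north 9.7 cos 23° = 8.93
Leg 2 (121°, 2.3 km): east 2.3 sin 121° = 1.97, north 2.3 cos 121° = -1.18
Net: 5.76 east, 7.74 north. Distance = √((5.76)² + (7.74)²) = 9.652 km.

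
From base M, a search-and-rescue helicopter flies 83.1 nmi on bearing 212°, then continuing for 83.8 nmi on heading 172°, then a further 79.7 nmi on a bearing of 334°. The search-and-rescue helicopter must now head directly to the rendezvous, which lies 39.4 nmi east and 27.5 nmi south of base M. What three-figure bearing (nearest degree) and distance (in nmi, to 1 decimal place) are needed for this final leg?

Leg 1 (212°, 83.1 nmi): east 83.1 sin 212° = -44.04, north 83.1 cos 212° = -70.47
Leg 2 (172°, 83.8 nmi): east 83.8 sin 172° = 11.66, north 83.8 cos 172° = -82.98
Leg 3 (334°, 79.7 nmi): east 79.7 sin 334° = -34.94, north 79.7 cos 334° = 71.63
Current position: (-67.31, -81.82). Target: (39.4, -27.5). Remaining: Δeast = 106.71, Δnorth = 54.32.
Bearing = atan2(106.71, 54.32) mod 360° = 63.02°; distance = √((106.71)² + (54.32)²) = 119.743 nmi.

063°, 119.7 nmi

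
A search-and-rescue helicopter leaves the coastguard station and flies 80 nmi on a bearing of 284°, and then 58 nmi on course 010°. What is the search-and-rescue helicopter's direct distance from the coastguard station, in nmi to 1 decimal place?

102.0 nmi

Leg 1 (284°, 80 nmi): east 80 sin 284° = -77.62, north 80 cos 284° = 19.35
Leg 2 (010°, 58 nmi): east 58 sin 10° = 10.07, north 58 cos 10° = 57.12
Net: -67.55 east, 76.47 north. Distance = √((-67.55)² + (76.47)²) = 102.036 nmi.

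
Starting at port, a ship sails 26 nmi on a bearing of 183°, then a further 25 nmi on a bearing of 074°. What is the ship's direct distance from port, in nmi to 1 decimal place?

29.6 nmi

Leg 1 (183°, 26 nmi): east 26 sin 183° = -1.36, north 26 cos 183° = -25.96
Leg 2 (074°, 25 nmi): east 25 sin 74° = 24.03, north 25 cos 74° = 6.89
Net: 22.67 east, -19.07 north. Distance = √((22.67)² + (-19.07)²) = 29.627 nmi.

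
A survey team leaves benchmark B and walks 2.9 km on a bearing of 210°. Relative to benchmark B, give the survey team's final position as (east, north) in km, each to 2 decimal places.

Leg 1 (210°, 2.9 km): east 2.9 sin 210° = -1.45, north 2.9 cos 210° = -2.51
Summing: -1.45 km east, -2.51 km north → (-1.45, -2.51).

(-1.45, -2.51)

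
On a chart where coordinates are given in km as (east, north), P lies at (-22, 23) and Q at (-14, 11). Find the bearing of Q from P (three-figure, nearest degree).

Δeast = -14 − -22 = 8.00; Δnorth = 11 − 23 = -12.00.
Bearing = atan2(Δeast, Δnorth) mod 360° = 146.31° ≈ 146°.

146°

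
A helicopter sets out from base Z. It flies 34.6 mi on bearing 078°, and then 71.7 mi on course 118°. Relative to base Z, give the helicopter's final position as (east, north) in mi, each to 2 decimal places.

Leg 1 (078°, 34.6 mi): east 34.6 sin 78° = 33.84, north 34.6 cos 78° = 7.19
Leg 2 (118°, 71.7 mi): east 71.7 sin 118° = 63.31, north 71.7 cos 118° = -33.66
Summing: 97.15 mi east, -26.47 mi north → (97.15, -26.47).

(97.15, -26.47)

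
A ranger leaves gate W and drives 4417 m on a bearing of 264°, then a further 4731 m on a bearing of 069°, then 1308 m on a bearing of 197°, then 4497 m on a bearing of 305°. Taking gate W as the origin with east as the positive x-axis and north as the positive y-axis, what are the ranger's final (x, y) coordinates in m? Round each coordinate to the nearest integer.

Leg 1 (264°, 4417 m): east 4417 sin 264° = -4392.80, north 4417 cos 264° = -461.70
Leg 2 (069°, 4731 m): east 4731 sin 69° = 4416.77, north 4731 cos 69° = 1695.44
Leg 3 (197°, 1308 m): east 1308 sin 197° = -382.42, north 1308 cos 197° = -1250.85
Leg 4 (305°, 4497 m): east 4497 sin 305° = -3683.73, north 4497 cos 305° = 2579.37
Summing: -4042.18 m east, 2562.26 m north → (-4042, 2562).

(-4042, 2562)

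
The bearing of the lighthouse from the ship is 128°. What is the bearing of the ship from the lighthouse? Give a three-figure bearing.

Back-bearing = 128° + 180° = 308°.

308°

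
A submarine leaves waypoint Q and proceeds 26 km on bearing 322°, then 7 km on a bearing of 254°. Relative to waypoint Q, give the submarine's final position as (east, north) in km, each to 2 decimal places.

(-22.74, 18.56)

Leg 1 (322°, 26 km): east 26 sin 322° = -16.01, north 26 cos 322° = 20.49
Leg 2 (254°, 7 km): east 7 sin 254° = -6.73, north 7 cos 254° = -1.93
Summing: -22.74 km east, 18.56 km north → (-22.74, 18.56).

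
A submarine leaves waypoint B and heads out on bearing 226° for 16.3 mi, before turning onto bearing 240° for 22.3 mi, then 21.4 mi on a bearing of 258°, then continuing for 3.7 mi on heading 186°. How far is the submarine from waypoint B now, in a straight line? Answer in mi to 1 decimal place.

60.6 mi

Leg 1 (226°, 16.3 mi): east 16.3 sin 226° = -11.73, north 16.3 cos 226° = -11.32
Leg 2 (240°, 22.3 mi): east 22.3 sin 240° = -19.31, north 22.3 cos 240° = -11.15
Leg 3 (258°, 21.4 mi): east 21.4 sin 258° = -20.93, north 21.4 cos 258° = -4.45
Leg 4 (186°, 3.7 mi): east 3.7 sin 186° = -0.39, north 3.7 cos 186° = -3.68
Net: -52.36 east, -30.60 north. Distance = √((-52.36)² + (-30.60)²) = 60.644 mi.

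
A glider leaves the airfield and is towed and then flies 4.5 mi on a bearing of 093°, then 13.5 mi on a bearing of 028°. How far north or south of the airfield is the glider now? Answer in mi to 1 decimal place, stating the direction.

Leg 1 (093°, 4.5 mi): east 4.5 sin 93° = 4.49, north 4.5 cos 93° = -0.24
Leg 2 (028°, 13.5 mi): east 13.5 sin 28° = 6.34, north 13.5 cos 28° = 11.92
Net north component: 11.68 mi.

11.7 mi north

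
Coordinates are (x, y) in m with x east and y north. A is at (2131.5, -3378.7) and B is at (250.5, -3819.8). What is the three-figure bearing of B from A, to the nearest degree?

Δeast = 250.5 − 2131.5 = -1881.00; Δnorth = -3819.8 − -3378.7 = -441.10.
Bearing = atan2(Δeast, Δnorth) mod 360° = 256.80° ≈ 257°.

257°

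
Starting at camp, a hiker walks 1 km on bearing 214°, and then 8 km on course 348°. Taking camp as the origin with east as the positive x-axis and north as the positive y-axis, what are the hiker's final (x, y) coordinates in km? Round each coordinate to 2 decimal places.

(-2.22, 7.00)

Leg 1 (214°, 1 km): east 1 sin 214° = -0.56, north 1 cos 214° = -0.83
Leg 2 (348°, 8 km): east 8 sin 348° = -1.66, north 8 cos 348° = 7.83
Summing: -2.22 km east, 7.00 km north → (-2.22, 7.00).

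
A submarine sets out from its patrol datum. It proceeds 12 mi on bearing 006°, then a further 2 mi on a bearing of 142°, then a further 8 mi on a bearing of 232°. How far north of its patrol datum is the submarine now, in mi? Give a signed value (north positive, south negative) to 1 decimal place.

5.4 mi

Leg 1 (006°, 12 mi): east 12 sin 6° = 1.25, north 12 cos 6° = 11.93
Leg 2 (142°, 2 mi): east 2 sin 142° = 1.23, north 2 cos 142° = -1.58
Leg 3 (232°, 8 mi): east 8 sin 232° = -6.30, north 8 cos 232° = -4.93
Net north component: 5.43 mi.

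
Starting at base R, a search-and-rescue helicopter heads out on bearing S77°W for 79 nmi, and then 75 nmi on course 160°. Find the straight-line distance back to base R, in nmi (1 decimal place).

Leg 1 (S77°W, 79 nmi): east 79 sin 257° = -76.98, north 79 cos 257° = -17.77
Leg 2 (160°, 75 nmi): east 75 sin 160° = 25.65, north 75 cos 160° = -70.48
Net: -51.32 east, -88.25 north. Distance = √((-51.32)² + (-88.25)²) = 102.087 nmi.

102.1 nmi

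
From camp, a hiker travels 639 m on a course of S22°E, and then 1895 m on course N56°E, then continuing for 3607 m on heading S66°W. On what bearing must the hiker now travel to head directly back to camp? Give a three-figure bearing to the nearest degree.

056°

Leg 1 (S22°E, 639 m): east 639 sin 158° = 239.37, north 639 cos 158° = -592.47
Leg 2 (N56°E, 1895 m): east 1895 sin 56° = 1571.03, north 1895 cos 56° = 1059.67
Leg 3 (S66°W, 3607 m): east 3607 sin 246° = -3295.16, north 3607 cos 246° = -1467.10
Net displacement: -1484.76 east, -999.90 north. Direction back to start is (1484.76, 999.90): bearing = atan2(1484.76, 999.90) mod 360° = 56.04° ≈ 056°.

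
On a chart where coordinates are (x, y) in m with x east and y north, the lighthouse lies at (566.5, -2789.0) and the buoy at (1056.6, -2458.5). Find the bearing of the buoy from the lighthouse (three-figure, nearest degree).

Δeast = 1056.6 − 566.5 = 490.10; Δnorth = -2458.5 − -2789.0 = 330.50.
Bearing = atan2(Δeast, Δnorth) mod 360° = 56.01° ≈ 056°.

056°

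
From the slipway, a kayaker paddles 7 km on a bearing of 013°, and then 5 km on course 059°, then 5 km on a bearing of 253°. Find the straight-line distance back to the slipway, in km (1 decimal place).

Leg 1 (013°, 7 km): east 7 sin 13° = 1.57, north 7 cos 13° = 6.82
Leg 2 (059°, 5 km): east 5 sin 59° = 4.29, north 5 cos 59° = 2.58
Leg 3 (253°, 5 km): east 5 sin 253° = -4.78, north 5 cos 253° = -1.46
Net: 1.08 east, 7.93 north. Distance = √((1.08)² + (7.93)²) = 8.007 km.

8.0 km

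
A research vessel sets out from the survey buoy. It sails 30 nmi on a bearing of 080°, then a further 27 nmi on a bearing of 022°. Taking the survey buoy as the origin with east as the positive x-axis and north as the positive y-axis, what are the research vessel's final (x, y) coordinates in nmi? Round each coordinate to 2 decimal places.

Leg 1 (080°, 30 nmi): east 30 sin 80° = 29.54, north 30 cos 80° = 5.21
Leg 2 (022°, 27 nmi): east 27 sin 22° = 10.11, north 27 cos 22° = 25.03
Summing: 39.66 nmi east, 30.24 nmi north → (39.66, 30.24).

(39.66, 30.24)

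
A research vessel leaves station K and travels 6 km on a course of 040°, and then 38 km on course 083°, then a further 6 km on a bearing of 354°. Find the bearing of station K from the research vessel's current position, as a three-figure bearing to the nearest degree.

Leg 1 (040°, 6 km): east 6 sin 40° = 3.86, north 6 cos 40° = 4.60
Leg 2 (083°, 38 km): east 38 sin 83° = 37.72, north 38 cos 83° = 4.63
Leg 3 (354°, 6 km): east 6 sin 354° = -0.63, north 6 cos 354° = 5.97
Net displacement: 40.95 east, 15.19 north. Direction back to start is (-40.95, -15.19): bearing = atan2(-40.95, -15.19) mod 360° = 249.64° ≈ 250°.

250°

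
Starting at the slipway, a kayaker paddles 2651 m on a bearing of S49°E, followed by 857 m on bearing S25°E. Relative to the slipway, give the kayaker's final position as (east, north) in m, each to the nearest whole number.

Leg 1 (S49°E, 2651 m): east 2651 sin 131° = 2000.74, north 2651 cos 131° = -1739.21
Leg 2 (S25°E, 857 m): east 857 sin 155° = 362.18, north 857 cos 155° = -776.71
Summing: 2362.92 m east, -2515.92 m north → (2363, -2516).

(2363, -2516)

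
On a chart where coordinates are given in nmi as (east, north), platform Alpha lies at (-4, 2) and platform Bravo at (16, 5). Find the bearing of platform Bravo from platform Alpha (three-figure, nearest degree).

081°

Δeast = 16 − -4 = 20.00; Δnorth = 5 − 2 = 3.00.
Bearing = atan2(Δeast, Δnorth) mod 360° = 81.47° ≈ 081°.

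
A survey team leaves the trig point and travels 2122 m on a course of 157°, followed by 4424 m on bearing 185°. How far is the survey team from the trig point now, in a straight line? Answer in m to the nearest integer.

6376 m

Leg 1 (157°, 2122 m): east 2122 sin 157° = 829.13, north 2122 cos 157° = -1953.31
Leg 2 (185°, 4424 m): east 4424 sin 185° = -385.58, north 4424 cos 185° = -4407.17
Net: 443.55 east, -6360.48 north. Distance = √((443.55)² + (-6360.48)²) = 6375.924 m.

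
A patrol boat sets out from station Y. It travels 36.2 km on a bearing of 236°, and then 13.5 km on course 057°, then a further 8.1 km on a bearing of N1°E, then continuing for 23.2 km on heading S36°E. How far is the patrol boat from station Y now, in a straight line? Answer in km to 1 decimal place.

Leg 1 (236°, 36.2 km): east 36.2 sin 236° = -30.01, north 36.2 cos 236° = -20.24
Leg 2 (057°, 13.5 km): east 13.5 sin 57° = 11.32, north 13.5 cos 57° = 7.35
Leg 3 (N1°E, 8.1 km): east 8.1 sin 1° = 0.14, north 8.1 cos 1° = 8.10
Leg 4 (S36°E, 23.2 km): east 23.2 sin 144° = 13.64, north 23.2 cos 144° = -18.77
Net: -4.91 east, -23.56 north. Distance = √((-4.91)² + (-23.56)²) = 24.067 km.

24.1 km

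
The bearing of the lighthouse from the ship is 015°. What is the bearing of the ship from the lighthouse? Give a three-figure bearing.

Back-bearing = 015° + 180° = 195°.

195°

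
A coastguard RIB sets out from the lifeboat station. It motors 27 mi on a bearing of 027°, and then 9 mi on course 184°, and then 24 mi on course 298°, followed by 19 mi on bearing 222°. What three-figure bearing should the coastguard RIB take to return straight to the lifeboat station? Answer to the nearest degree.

Leg 1 (027°, 27 mi): east 27 sin 27° = 12.26, north 27 cos 27° = 24.06
Leg 2 (184°, 9 mi): east 9 sin 184° = -0.63, north 9 cos 184° = -8.98
Leg 3 (298°, 24 mi): east 24 sin 298° = -21.19, north 24 cos 298° = 11.27
Leg 4 (222°, 19 mi): east 19 sin 222° = -12.71, north 19 cos 222° = -14.12
Net displacement: -22.27 east, 12.23 north. Direction back to start is (22.27, -12.23): bearing = atan2(22.27, -12.23) mod 360° = 118.76° ≈ 119°.

119°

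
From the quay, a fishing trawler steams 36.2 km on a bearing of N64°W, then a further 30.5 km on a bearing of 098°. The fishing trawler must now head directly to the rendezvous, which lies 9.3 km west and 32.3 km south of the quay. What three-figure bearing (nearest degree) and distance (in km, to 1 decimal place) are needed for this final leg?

189°, 44.5 km

Leg 1 (N64°W, 36.2 km): east 36.2 sin 296° = -32.54, north 36.2 cos 296° = 15.87
Leg 2 (098°, 30.5 km): east 30.5 sin 98° = 30.20, north 30.5 cos 98° = -4.24
Current position: (-2.33, 11.62). Target: (-9.3, -32.3). Remaining: Δeast = -6.97, Δnorth = -43.92.
Bearing = atan2(-6.97, -43.92) mod 360° = 189.01°; distance = √((-6.97)² + (-43.92)²) = 44.473 km.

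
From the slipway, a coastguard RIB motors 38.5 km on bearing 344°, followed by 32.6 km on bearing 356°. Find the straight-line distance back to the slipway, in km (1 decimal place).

70.7 km

Leg 1 (344°, 38.5 km): east 38.5 sin 344° = -10.61, north 38.5 cos 344° = 37.01
Leg 2 (356°, 32.6 km): east 32.6 sin 356° = -2.27, north 32.6 cos 356° = 32.52
Net: -12.89 east, 69.53 north. Distance = √((-12.89)² + (69.53)²) = 70.713 km.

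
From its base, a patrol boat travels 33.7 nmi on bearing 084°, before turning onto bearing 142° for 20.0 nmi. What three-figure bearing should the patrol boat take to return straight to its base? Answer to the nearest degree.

285°

Leg 1 (084°, 33.7 nmi): east 33.7 sin 84° = 33.52, north 33.7 cos 84° = 3.52
Leg 2 (142°, 20.0 nmi): east 20.0 sin 142° = 12.31, north 20.0 cos 142° = -15.76
Net displacement: 45.83 east, -12.24 north. Direction back to start is (-45.83, 12.24): bearing = atan2(-45.83, 12.24) mod 360° = 284.95° ≈ 285°.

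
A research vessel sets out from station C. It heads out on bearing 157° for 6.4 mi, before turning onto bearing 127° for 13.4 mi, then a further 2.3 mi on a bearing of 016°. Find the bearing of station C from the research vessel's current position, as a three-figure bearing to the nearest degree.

Leg 1 (157°, 6.4 mi): east 6.4 sin 157° = 2.50, north 6.4 cos 157° = -5.89
Leg 2 (127°, 13.4 mi): east 13.4 sin 127° = 10.70, north 13.4 cos 127° = -8.06
Leg 3 (016°, 2.3 mi): east 2.3 sin 16° = 0.63, north 2.3 cos 16° = 2.21
Net displacement: 13.84 east, -11.74 north. Direction back to start is (-13.84, 11.74): bearing = atan2(-13.84, 11.74) mod 360° = 310.33° ≈ 310°.

310°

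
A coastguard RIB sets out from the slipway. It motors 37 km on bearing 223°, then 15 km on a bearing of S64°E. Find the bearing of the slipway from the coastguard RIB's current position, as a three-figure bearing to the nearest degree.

019°

Leg 1 (223°, 37 km): east 37 sin 223° = -25.23, north 37 cos 223° = -27.06
Leg 2 (S64°E, 15 km): east 15 sin 116° = 13.48, north 15 cos 116° = -6.58
Net displacement: -11.75 east, -33.64 north. Direction back to start is (11.75, 33.64): bearing = atan2(11.75, 33.64) mod 360° = 19.26° ≈ 019°.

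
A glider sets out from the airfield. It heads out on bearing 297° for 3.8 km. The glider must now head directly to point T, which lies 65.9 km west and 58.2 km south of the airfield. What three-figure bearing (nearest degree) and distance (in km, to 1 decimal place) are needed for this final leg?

226°, 86.6 km

Leg 1 (297°, 3.8 km): east 3.8 sin 297° = -3.39, north 3.8 cos 297° = 1.73
Current position: (-3.39, 1.73). Target: (-65.9, -58.2). Remaining: Δeast = -62.51, Δnorth = -59.93.
Bearing = atan2(-62.51, -59.93) mod 360° = 226.21°; distance = √((-62.51)² + (-59.93)²) = 86.597 km.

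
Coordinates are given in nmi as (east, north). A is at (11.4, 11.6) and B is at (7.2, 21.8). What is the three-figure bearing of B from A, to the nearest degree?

Δeast = 7.2 − 11.4 = -4.20; Δnorth = 21.8 − 11.6 = 10.20.
Bearing = atan2(Δeast, Δnorth) mod 360° = 337.62° ≈ 338°.

338°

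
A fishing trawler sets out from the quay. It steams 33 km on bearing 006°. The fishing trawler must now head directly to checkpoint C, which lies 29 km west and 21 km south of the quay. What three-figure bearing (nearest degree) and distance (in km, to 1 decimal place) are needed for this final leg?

211°, 62.8 km

Leg 1 (006°, 33 km): east 33 sin 6° = 3.45, north 33 cos 6° = 32.82
Current position: (3.45, 32.82). Target: (-29, -21). Remaining: Δeast = -32.45, Δnorth = -53.82.
Bearing = atan2(-32.45, -53.82) mod 360° = 211.09°; distance = √((-32.45)² + (-53.82)²) = 62.845 km.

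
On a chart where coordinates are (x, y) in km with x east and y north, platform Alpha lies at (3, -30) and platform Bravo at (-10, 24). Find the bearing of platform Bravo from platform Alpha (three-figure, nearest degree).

Δeast = -10 − 3 = -13.00; Δnorth = 24 − -30 = 54.00.
Bearing = atan2(Δeast, Δnorth) mod 360° = 346.46° ≈ 346°.

346°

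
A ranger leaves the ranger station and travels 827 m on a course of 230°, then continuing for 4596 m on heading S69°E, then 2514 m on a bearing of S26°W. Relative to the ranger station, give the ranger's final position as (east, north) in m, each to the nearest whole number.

Leg 1 (230°, 827 m): east 827 sin 230° = -633.52, north 827 cos 230° = -531.59
Leg 2 (S69°E, 4596 m): east 4596 sin 111° = 4290.74, north 4596 cos 111° = -1647.06
Leg 3 (S26°W, 2514 m): east 2514 sin 206° = -1102.07, north 2514 cos 206° = -2259.57
Summing: 2555.15 m east, -4438.21 m north → (2555, -4438).

(2555, -4438)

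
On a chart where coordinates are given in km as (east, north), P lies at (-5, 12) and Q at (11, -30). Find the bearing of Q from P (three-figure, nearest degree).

Δeast = 11 − -5 = 16.00; Δnorth = -30 − 12 = -42.00.
Bearing = atan2(Δeast, Δnorth) mod 360° = 159.15° ≈ 159°.

159°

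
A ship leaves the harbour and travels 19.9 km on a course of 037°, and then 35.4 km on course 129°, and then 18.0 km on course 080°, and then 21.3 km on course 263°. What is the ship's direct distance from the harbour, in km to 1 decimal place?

36.5 km

Leg 1 (037°, 19.9 km): east 19.9 sin 37° = 11.98, north 19.9 cos 37° = 15.89
Leg 2 (129°, 35.4 km): east 35.4 sin 129° = 27.51, north 35.4 cos 129° = -22.28
Leg 3 (080°, 18.0 km): east 18.0 sin 80° = 17.73, north 18.0 cos 80° = 3.13
Leg 4 (263°, 21.3 km): east 21.3 sin 263° = -21.14, north 21.3 cos 263° = -2.60
Net: 36.07 east, -5.86 north. Distance = √((36.07)² + (-5.86)²) = 36.545 km.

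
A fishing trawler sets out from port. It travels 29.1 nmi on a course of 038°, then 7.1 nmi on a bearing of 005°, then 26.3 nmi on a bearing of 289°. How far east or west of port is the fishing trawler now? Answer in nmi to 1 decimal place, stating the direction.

Leg 1 (038°, 29.1 nmi): east 29.1 sin 38° = 17.92, north 29.1 cos 38° = 22.93
Leg 2 (005°, 7.1 nmi): east 7.1 sin 5° = 0.62, north 7.1 cos 5° = 7.07
Leg 3 (289°, 26.3 nmi): east 26.3 sin 289° = -24.87, north 26.3 cos 289° = 8.56
Net east component: -6.33 nmi.

6.3 nmi west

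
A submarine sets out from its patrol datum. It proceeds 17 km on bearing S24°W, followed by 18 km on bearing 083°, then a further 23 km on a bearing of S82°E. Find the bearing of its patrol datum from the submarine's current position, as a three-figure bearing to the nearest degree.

Leg 1 (S24°W, 17 km): east 17 sin 204° = -6.91, north 17 cos 204° = -15.53
Leg 2 (083°, 18 km): east 18 sin 83° = 17.87, north 18 cos 83° = 2.19
Leg 3 (S82°E, 23 km): east 23 sin 98° = 22.78, north 23 cos 98° = -3.20
Net displacement: 33.73 east, -16.54 north. Direction back to start is (-33.73, 16.54): bearing = atan2(-33.73, 16.54) mod 360° = 296.12° ≈ 296°.

296°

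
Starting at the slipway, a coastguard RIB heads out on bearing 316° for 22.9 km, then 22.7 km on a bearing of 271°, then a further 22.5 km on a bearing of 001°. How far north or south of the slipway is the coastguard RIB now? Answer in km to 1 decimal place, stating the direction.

39.4 km north

Leg 1 (316°, 22.9 km): east 22.9 sin 316° = -15.91, north 22.9 cos 316° = 16.47
Leg 2 (271°, 22.7 km): east 22.7 sin 271° = -22.70, north 22.7 cos 271° = 0.40
Leg 3 (001°, 22.5 km): east 22.5 sin 1° = 0.39, north 22.5 cos 1° = 22.50
Net north component: 39.37 km.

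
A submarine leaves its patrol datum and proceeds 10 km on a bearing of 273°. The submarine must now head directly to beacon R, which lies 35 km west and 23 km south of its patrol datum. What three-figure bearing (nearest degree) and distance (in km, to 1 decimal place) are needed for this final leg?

227°, 34.3 km

Leg 1 (273°, 10 km): east 10 sin 273° = -9.99, north 10 cos 273° = 0.52
Current position: (-9.99, 0.52). Target: (-35, -23). Remaining: Δeast = -25.01, Δnorth = -23.52.
Bearing = atan2(-25.01, -23.52) mod 360° = 226.76°; distance = √((-25.01)² + (-23.52)²) = 34.337 km.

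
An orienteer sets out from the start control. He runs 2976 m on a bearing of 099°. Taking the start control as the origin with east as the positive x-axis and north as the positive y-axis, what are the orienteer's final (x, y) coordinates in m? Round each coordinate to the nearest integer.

Leg 1 (099°, 2976 m): east 2976 sin 99° = 2939.36, north 2976 cos 99° = -465.55
Summing: 2939.36 m east, -465.55 m north → (2939, -466).

(2939, -466)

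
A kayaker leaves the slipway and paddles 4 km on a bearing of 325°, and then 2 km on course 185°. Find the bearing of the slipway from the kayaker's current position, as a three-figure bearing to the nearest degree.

117°

Leg 1 (325°, 4 km): east 4 sin 325° = -2.29, north 4 cos 325° = 3.28
Leg 2 (185°, 2 km): east 2 sin 185° = -0.17, north 2 cos 185° = -1.99
Net displacement: -2.47 east, 1.28 north. Direction back to start is (2.47, -1.28): bearing = atan2(2.47, -1.28) mod 360° = 117.48° ≈ 117°.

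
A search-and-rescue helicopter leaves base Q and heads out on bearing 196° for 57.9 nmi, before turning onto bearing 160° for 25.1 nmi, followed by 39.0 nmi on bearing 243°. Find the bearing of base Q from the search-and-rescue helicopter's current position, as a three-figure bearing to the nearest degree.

Leg 1 (196°, 57.9 nmi): east 57.9 sin 196° = -15.96, north 57.9 cos 196° = -55.66
Leg 2 (160°, 25.1 nmi): east 25.1 sin 160° = 8.58, north 25.1 cos 160° = -23.59
Leg 3 (243°, 39.0 nmi): east 39.0 sin 243° = -34.75, north 39.0 cos 243° = -17.71
Net displacement: -42.12 east, -96.95 north. Direction back to start is (42.12, 96.95): bearing = atan2(42.12, 96.95) mod 360° = 23.48° ≈ 023°.

023°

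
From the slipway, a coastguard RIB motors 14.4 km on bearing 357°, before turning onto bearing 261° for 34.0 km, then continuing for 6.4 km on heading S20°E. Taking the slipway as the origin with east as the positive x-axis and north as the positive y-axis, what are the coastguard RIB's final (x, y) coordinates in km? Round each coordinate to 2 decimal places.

Leg 1 (357°, 14.4 km): east 14.4 sin 357° = -0.75, north 14.4 cos 357° = 14.38
Leg 2 (261°, 34.0 km): east 34.0 sin 261° = -33.58, north 34.0 cos 261° = -5.32
Leg 3 (S20°E, 6.4 km): east 6.4 sin 160° = 2.19, north 6.4 cos 160° = -6.01
Summing: -32.15 km east, 3.05 km north → (-32.15, 3.05).

(-32.15, 3.05)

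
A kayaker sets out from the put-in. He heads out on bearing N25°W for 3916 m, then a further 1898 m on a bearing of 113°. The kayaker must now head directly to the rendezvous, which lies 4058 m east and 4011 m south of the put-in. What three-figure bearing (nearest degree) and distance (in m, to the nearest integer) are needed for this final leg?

Leg 1 (N25°W, 3916 m): east 3916 sin 335° = -1654.97, north 3916 cos 335° = 3549.10
Leg 2 (113°, 1898 m): east 1898 sin 113° = 1747.12, north 1898 cos 113° = -741.61
Current position: (92.15, 2807.49). Target: (4058, -4011). Remaining: Δeast = 3965.85, Δnorth = -6818.49.
Bearing = atan2(3965.85, -6818.49) mod 360° = 149.82°; distance = √((3965.85)² + (-6818.49)²) = 7887.957 m.

150°, 7888 m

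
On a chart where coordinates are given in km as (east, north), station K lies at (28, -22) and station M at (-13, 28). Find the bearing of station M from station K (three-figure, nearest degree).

Δeast = -13 − 28 = -41.00; Δnorth = 28 − -22 = 50.00.
Bearing = atan2(Δeast, Δnorth) mod 360° = 320.65° ≈ 321°.

321°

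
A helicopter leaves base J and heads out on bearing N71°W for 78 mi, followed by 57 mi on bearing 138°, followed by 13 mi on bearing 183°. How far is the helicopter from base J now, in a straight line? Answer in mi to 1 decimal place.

47.1 mi

Leg 1 (N71°W, 78 mi): east 78 sin 289° = -73.75, north 78 cos 289° = 25.39
Leg 2 (138°, 57 mi): east 57 sin 138° = 38.14, north 57 cos 138° = -42.36
Leg 3 (183°, 13 mi): east 13 sin 183° = -0.68, north 13 cos 183° = -12.98
Net: -36.29 east, -29.95 north. Distance = √((-36.29)² + (-29.95)²) = 47.051 mi.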